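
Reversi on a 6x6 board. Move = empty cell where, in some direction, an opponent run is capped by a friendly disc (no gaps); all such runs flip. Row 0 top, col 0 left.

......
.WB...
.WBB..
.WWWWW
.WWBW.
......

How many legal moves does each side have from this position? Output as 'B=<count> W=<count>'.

-- B to move --
(0,0): flips 1 -> legal
(0,1): no bracket -> illegal
(0,2): no bracket -> illegal
(1,0): flips 3 -> legal
(2,0): flips 1 -> legal
(2,4): no bracket -> illegal
(2,5): flips 1 -> legal
(3,0): flips 1 -> legal
(4,0): flips 3 -> legal
(4,5): flips 2 -> legal
(5,0): flips 2 -> legal
(5,1): no bracket -> illegal
(5,2): flips 2 -> legal
(5,3): no bracket -> illegal
(5,4): no bracket -> illegal
(5,5): flips 2 -> legal
B mobility = 10
-- W to move --
(0,1): flips 2 -> legal
(0,2): flips 2 -> legal
(0,3): flips 1 -> legal
(1,3): flips 3 -> legal
(1,4): flips 1 -> legal
(2,4): flips 2 -> legal
(5,2): flips 1 -> legal
(5,3): flips 1 -> legal
(5,4): flips 1 -> legal
W mobility = 9

Answer: B=10 W=9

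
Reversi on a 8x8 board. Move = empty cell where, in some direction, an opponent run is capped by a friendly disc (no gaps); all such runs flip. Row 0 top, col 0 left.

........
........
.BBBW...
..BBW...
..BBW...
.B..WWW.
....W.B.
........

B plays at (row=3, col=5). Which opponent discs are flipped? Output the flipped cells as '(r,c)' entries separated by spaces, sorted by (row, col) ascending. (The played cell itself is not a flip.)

Dir NW: opp run (2,4), next='.' -> no flip
Dir N: first cell '.' (not opp) -> no flip
Dir NE: first cell '.' (not opp) -> no flip
Dir W: opp run (3,4) capped by B -> flip
Dir E: first cell '.' (not opp) -> no flip
Dir SW: opp run (4,4), next='.' -> no flip
Dir S: first cell '.' (not opp) -> no flip
Dir SE: first cell '.' (not opp) -> no flip

Answer: (3,4)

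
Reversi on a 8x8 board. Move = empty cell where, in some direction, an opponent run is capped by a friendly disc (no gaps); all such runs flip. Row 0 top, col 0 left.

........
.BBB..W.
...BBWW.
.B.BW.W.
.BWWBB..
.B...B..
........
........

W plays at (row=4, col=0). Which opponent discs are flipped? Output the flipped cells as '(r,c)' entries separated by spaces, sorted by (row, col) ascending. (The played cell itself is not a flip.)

Dir NW: edge -> no flip
Dir N: first cell '.' (not opp) -> no flip
Dir NE: opp run (3,1), next='.' -> no flip
Dir W: edge -> no flip
Dir E: opp run (4,1) capped by W -> flip
Dir SW: edge -> no flip
Dir S: first cell '.' (not opp) -> no flip
Dir SE: opp run (5,1), next='.' -> no flip

Answer: (4,1)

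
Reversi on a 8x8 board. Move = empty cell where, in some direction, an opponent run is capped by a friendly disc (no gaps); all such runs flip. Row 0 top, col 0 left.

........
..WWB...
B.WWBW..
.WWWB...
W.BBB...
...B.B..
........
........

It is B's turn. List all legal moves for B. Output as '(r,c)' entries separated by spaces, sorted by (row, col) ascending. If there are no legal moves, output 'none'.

Answer: (0,1) (0,2) (0,3) (1,1) (1,6) (2,1) (2,6) (3,0) (3,6) (4,1)

Derivation:
(0,1): flips 2 -> legal
(0,2): flips 4 -> legal
(0,3): flips 3 -> legal
(0,4): no bracket -> illegal
(1,1): flips 4 -> legal
(1,5): no bracket -> illegal
(1,6): flips 1 -> legal
(2,1): flips 3 -> legal
(2,6): flips 1 -> legal
(3,0): flips 3 -> legal
(3,5): no bracket -> illegal
(3,6): flips 1 -> legal
(4,1): flips 2 -> legal
(5,0): no bracket -> illegal
(5,1): no bracket -> illegal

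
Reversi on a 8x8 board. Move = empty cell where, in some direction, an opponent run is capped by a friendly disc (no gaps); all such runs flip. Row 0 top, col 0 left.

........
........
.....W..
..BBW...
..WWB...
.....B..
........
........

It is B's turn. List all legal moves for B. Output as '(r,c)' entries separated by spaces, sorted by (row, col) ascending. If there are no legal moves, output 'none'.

(1,4): no bracket -> illegal
(1,5): no bracket -> illegal
(1,6): no bracket -> illegal
(2,3): no bracket -> illegal
(2,4): flips 1 -> legal
(2,6): no bracket -> illegal
(3,1): no bracket -> illegal
(3,5): flips 1 -> legal
(3,6): no bracket -> illegal
(4,1): flips 2 -> legal
(4,5): no bracket -> illegal
(5,1): flips 1 -> legal
(5,2): flips 1 -> legal
(5,3): flips 1 -> legal
(5,4): flips 1 -> legal

Answer: (2,4) (3,5) (4,1) (5,1) (5,2) (5,3) (5,4)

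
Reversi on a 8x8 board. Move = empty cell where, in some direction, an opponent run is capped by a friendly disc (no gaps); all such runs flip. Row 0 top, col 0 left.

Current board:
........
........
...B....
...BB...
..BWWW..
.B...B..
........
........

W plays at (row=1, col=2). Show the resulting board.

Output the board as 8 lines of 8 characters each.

Answer: ........
..W.....
...W....
...BW...
..BWWW..
.B...B..
........
........

Derivation:
Place W at (1,2); scan 8 dirs for brackets.
Dir NW: first cell '.' (not opp) -> no flip
Dir N: first cell '.' (not opp) -> no flip
Dir NE: first cell '.' (not opp) -> no flip
Dir W: first cell '.' (not opp) -> no flip
Dir E: first cell '.' (not opp) -> no flip
Dir SW: first cell '.' (not opp) -> no flip
Dir S: first cell '.' (not opp) -> no flip
Dir SE: opp run (2,3) (3,4) capped by W -> flip
All flips: (2,3) (3,4)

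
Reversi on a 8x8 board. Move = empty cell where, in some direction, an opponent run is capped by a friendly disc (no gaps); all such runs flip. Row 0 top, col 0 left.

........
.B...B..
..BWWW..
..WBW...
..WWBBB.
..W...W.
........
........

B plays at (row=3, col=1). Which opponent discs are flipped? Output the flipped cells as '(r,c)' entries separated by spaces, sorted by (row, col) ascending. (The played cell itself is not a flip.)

Dir NW: first cell '.' (not opp) -> no flip
Dir N: first cell '.' (not opp) -> no flip
Dir NE: first cell 'B' (not opp) -> no flip
Dir W: first cell '.' (not opp) -> no flip
Dir E: opp run (3,2) capped by B -> flip
Dir SW: first cell '.' (not opp) -> no flip
Dir S: first cell '.' (not opp) -> no flip
Dir SE: opp run (4,2), next='.' -> no flip

Answer: (3,2)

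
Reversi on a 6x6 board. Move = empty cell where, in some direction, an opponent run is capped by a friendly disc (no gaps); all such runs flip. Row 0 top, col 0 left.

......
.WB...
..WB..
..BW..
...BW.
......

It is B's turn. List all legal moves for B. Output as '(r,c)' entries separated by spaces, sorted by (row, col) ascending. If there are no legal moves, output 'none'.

(0,0): no bracket -> illegal
(0,1): no bracket -> illegal
(0,2): no bracket -> illegal
(1,0): flips 1 -> legal
(1,3): no bracket -> illegal
(2,0): no bracket -> illegal
(2,1): flips 1 -> legal
(2,4): no bracket -> illegal
(3,1): no bracket -> illegal
(3,4): flips 1 -> legal
(3,5): no bracket -> illegal
(4,2): no bracket -> illegal
(4,5): flips 1 -> legal
(5,3): no bracket -> illegal
(5,4): no bracket -> illegal
(5,5): no bracket -> illegal

Answer: (1,0) (2,1) (3,4) (4,5)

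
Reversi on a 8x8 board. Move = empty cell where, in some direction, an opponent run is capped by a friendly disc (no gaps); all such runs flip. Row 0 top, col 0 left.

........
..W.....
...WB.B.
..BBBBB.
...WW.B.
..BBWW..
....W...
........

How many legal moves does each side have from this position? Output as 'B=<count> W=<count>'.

-- B to move --
(0,1): flips 2 -> legal
(0,2): no bracket -> illegal
(0,3): no bracket -> illegal
(1,1): no bracket -> illegal
(1,3): flips 1 -> legal
(1,4): flips 1 -> legal
(2,1): no bracket -> illegal
(2,2): flips 1 -> legal
(4,2): no bracket -> illegal
(4,5): no bracket -> illegal
(5,6): flips 2 -> legal
(6,3): no bracket -> illegal
(6,5): flips 2 -> legal
(6,6): flips 2 -> legal
(7,3): flips 2 -> legal
(7,4): flips 3 -> legal
(7,5): flips 1 -> legal
B mobility = 10
-- W to move --
(1,3): no bracket -> illegal
(1,4): flips 2 -> legal
(1,5): no bracket -> illegal
(1,6): no bracket -> illegal
(1,7): flips 2 -> legal
(2,1): flips 1 -> legal
(2,2): flips 1 -> legal
(2,5): flips 2 -> legal
(2,7): no bracket -> illegal
(3,1): no bracket -> illegal
(3,7): flips 1 -> legal
(4,1): flips 1 -> legal
(4,2): flips 1 -> legal
(4,5): flips 1 -> legal
(4,7): no bracket -> illegal
(5,1): flips 2 -> legal
(5,6): no bracket -> illegal
(5,7): no bracket -> illegal
(6,1): flips 1 -> legal
(6,2): flips 1 -> legal
(6,3): flips 1 -> legal
W mobility = 13

Answer: B=10 W=13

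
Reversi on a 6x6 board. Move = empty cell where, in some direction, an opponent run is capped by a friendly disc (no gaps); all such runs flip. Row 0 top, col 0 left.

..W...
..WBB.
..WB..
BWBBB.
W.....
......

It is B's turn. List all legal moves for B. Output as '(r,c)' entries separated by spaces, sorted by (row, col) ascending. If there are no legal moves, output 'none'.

(0,1): flips 1 -> legal
(0,3): no bracket -> illegal
(1,1): flips 2 -> legal
(2,0): no bracket -> illegal
(2,1): flips 1 -> legal
(4,1): no bracket -> illegal
(4,2): no bracket -> illegal
(5,0): flips 1 -> legal
(5,1): no bracket -> illegal

Answer: (0,1) (1,1) (2,1) (5,0)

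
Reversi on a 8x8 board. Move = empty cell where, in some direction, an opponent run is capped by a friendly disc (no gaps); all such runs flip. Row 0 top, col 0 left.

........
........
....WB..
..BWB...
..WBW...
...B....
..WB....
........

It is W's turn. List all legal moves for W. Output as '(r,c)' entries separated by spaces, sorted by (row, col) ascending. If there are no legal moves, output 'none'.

(1,4): no bracket -> illegal
(1,5): no bracket -> illegal
(1,6): no bracket -> illegal
(2,1): no bracket -> illegal
(2,2): flips 1 -> legal
(2,3): no bracket -> illegal
(2,6): flips 1 -> legal
(3,1): flips 1 -> legal
(3,5): flips 1 -> legal
(3,6): no bracket -> illegal
(4,1): no bracket -> illegal
(4,5): no bracket -> illegal
(5,2): no bracket -> illegal
(5,4): no bracket -> illegal
(6,4): flips 2 -> legal
(7,2): no bracket -> illegal
(7,3): flips 3 -> legal
(7,4): no bracket -> illegal

Answer: (2,2) (2,6) (3,1) (3,5) (6,4) (7,3)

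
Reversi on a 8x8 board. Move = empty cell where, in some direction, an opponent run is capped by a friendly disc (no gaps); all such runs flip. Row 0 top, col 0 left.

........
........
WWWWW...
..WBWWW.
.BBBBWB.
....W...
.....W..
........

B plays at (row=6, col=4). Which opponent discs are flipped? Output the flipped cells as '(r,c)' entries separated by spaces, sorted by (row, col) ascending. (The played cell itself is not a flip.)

Answer: (5,4)

Derivation:
Dir NW: first cell '.' (not opp) -> no flip
Dir N: opp run (5,4) capped by B -> flip
Dir NE: first cell '.' (not opp) -> no flip
Dir W: first cell '.' (not opp) -> no flip
Dir E: opp run (6,5), next='.' -> no flip
Dir SW: first cell '.' (not opp) -> no flip
Dir S: first cell '.' (not opp) -> no flip
Dir SE: first cell '.' (not opp) -> no flip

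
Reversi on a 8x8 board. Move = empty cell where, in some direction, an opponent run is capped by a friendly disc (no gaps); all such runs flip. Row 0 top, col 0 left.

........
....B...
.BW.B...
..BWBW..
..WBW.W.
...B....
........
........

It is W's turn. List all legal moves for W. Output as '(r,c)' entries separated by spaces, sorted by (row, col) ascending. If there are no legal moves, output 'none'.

Answer: (0,4) (1,3) (1,5) (2,0) (3,1) (6,2) (6,3) (6,4)

Derivation:
(0,3): no bracket -> illegal
(0,4): flips 3 -> legal
(0,5): no bracket -> illegal
(1,0): no bracket -> illegal
(1,1): no bracket -> illegal
(1,2): no bracket -> illegal
(1,3): flips 1 -> legal
(1,5): flips 1 -> legal
(2,0): flips 1 -> legal
(2,3): no bracket -> illegal
(2,5): no bracket -> illegal
(3,0): no bracket -> illegal
(3,1): flips 1 -> legal
(4,1): no bracket -> illegal
(4,5): no bracket -> illegal
(5,2): no bracket -> illegal
(5,4): no bracket -> illegal
(6,2): flips 1 -> legal
(6,3): flips 2 -> legal
(6,4): flips 1 -> legal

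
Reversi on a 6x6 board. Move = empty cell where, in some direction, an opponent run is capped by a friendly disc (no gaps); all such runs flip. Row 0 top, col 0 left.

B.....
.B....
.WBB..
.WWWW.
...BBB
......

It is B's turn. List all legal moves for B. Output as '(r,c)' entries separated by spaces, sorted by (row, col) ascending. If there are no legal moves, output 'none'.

(1,0): flips 2 -> legal
(1,2): no bracket -> illegal
(2,0): flips 1 -> legal
(2,4): flips 1 -> legal
(2,5): flips 1 -> legal
(3,0): no bracket -> illegal
(3,5): no bracket -> illegal
(4,0): flips 1 -> legal
(4,1): flips 3 -> legal
(4,2): flips 1 -> legal

Answer: (1,0) (2,0) (2,4) (2,5) (4,0) (4,1) (4,2)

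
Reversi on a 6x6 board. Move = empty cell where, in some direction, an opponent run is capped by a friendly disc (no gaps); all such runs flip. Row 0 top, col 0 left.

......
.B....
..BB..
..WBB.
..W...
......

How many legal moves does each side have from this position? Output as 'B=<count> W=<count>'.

Answer: B=4 W=4

Derivation:
-- B to move --
(2,1): no bracket -> illegal
(3,1): flips 1 -> legal
(4,1): flips 1 -> legal
(4,3): no bracket -> illegal
(5,1): flips 1 -> legal
(5,2): flips 2 -> legal
(5,3): no bracket -> illegal
B mobility = 4
-- W to move --
(0,0): no bracket -> illegal
(0,1): no bracket -> illegal
(0,2): no bracket -> illegal
(1,0): no bracket -> illegal
(1,2): flips 1 -> legal
(1,3): no bracket -> illegal
(1,4): flips 1 -> legal
(2,0): no bracket -> illegal
(2,1): no bracket -> illegal
(2,4): flips 1 -> legal
(2,5): no bracket -> illegal
(3,1): no bracket -> illegal
(3,5): flips 2 -> legal
(4,3): no bracket -> illegal
(4,4): no bracket -> illegal
(4,5): no bracket -> illegal
W mobility = 4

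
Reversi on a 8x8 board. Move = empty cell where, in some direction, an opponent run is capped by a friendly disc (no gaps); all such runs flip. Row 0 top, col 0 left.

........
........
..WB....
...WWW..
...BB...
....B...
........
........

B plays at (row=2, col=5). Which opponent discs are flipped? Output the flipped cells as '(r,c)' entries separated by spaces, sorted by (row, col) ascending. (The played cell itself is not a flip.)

Answer: (3,4)

Derivation:
Dir NW: first cell '.' (not opp) -> no flip
Dir N: first cell '.' (not opp) -> no flip
Dir NE: first cell '.' (not opp) -> no flip
Dir W: first cell '.' (not opp) -> no flip
Dir E: first cell '.' (not opp) -> no flip
Dir SW: opp run (3,4) capped by B -> flip
Dir S: opp run (3,5), next='.' -> no flip
Dir SE: first cell '.' (not opp) -> no flip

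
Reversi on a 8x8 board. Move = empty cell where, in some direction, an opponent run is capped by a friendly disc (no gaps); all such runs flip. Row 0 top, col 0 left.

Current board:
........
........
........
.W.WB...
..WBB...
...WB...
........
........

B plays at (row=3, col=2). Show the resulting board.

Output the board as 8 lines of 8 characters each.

Place B at (3,2); scan 8 dirs for brackets.
Dir NW: first cell '.' (not opp) -> no flip
Dir N: first cell '.' (not opp) -> no flip
Dir NE: first cell '.' (not opp) -> no flip
Dir W: opp run (3,1), next='.' -> no flip
Dir E: opp run (3,3) capped by B -> flip
Dir SW: first cell '.' (not opp) -> no flip
Dir S: opp run (4,2), next='.' -> no flip
Dir SE: first cell 'B' (not opp) -> no flip
All flips: (3,3)

Answer: ........
........
........
.WBBB...
..WBB...
...WB...
........
........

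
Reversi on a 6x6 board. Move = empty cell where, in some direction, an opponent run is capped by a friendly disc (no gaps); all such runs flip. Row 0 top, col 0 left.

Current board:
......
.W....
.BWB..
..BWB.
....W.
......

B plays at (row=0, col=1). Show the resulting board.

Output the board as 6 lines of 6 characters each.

Answer: .B....
.B....
.BWB..
..BWB.
....W.
......

Derivation:
Place B at (0,1); scan 8 dirs for brackets.
Dir NW: edge -> no flip
Dir N: edge -> no flip
Dir NE: edge -> no flip
Dir W: first cell '.' (not opp) -> no flip
Dir E: first cell '.' (not opp) -> no flip
Dir SW: first cell '.' (not opp) -> no flip
Dir S: opp run (1,1) capped by B -> flip
Dir SE: first cell '.' (not opp) -> no flip
All flips: (1,1)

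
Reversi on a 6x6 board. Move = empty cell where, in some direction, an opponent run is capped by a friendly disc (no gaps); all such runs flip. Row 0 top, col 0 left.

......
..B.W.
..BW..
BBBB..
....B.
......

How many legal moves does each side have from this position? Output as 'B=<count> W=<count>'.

-- B to move --
(0,3): no bracket -> illegal
(0,4): no bracket -> illegal
(0,5): flips 2 -> legal
(1,3): flips 1 -> legal
(1,5): no bracket -> illegal
(2,4): flips 1 -> legal
(2,5): no bracket -> illegal
(3,4): flips 1 -> legal
B mobility = 4
-- W to move --
(0,1): flips 1 -> legal
(0,2): no bracket -> illegal
(0,3): no bracket -> illegal
(1,1): no bracket -> illegal
(1,3): no bracket -> illegal
(2,0): no bracket -> illegal
(2,1): flips 1 -> legal
(2,4): no bracket -> illegal
(3,4): no bracket -> illegal
(3,5): no bracket -> illegal
(4,0): no bracket -> illegal
(4,1): flips 1 -> legal
(4,2): no bracket -> illegal
(4,3): flips 1 -> legal
(4,5): no bracket -> illegal
(5,3): no bracket -> illegal
(5,4): no bracket -> illegal
(5,5): no bracket -> illegal
W mobility = 4

Answer: B=4 W=4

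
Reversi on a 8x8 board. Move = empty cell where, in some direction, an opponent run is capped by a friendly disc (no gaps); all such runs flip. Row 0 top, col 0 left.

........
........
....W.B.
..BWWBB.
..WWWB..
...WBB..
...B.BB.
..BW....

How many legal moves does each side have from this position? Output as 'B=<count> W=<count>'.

Answer: B=8 W=11

Derivation:
-- B to move --
(1,3): flips 1 -> legal
(1,4): flips 3 -> legal
(1,5): no bracket -> illegal
(2,2): flips 2 -> legal
(2,3): flips 4 -> legal
(2,5): no bracket -> illegal
(3,1): no bracket -> illegal
(4,1): flips 3 -> legal
(5,1): no bracket -> illegal
(5,2): flips 2 -> legal
(6,2): flips 2 -> legal
(6,4): no bracket -> illegal
(7,4): flips 1 -> legal
B mobility = 8
-- W to move --
(1,5): no bracket -> illegal
(1,6): no bracket -> illegal
(1,7): flips 2 -> legal
(2,1): flips 1 -> legal
(2,2): flips 1 -> legal
(2,3): no bracket -> illegal
(2,5): no bracket -> illegal
(2,7): no bracket -> illegal
(3,1): flips 1 -> legal
(3,7): flips 2 -> legal
(4,1): no bracket -> illegal
(4,6): flips 2 -> legal
(4,7): no bracket -> illegal
(5,2): no bracket -> illegal
(5,6): flips 3 -> legal
(5,7): no bracket -> illegal
(6,1): no bracket -> illegal
(6,2): no bracket -> illegal
(6,4): flips 1 -> legal
(6,7): no bracket -> illegal
(7,1): flips 1 -> legal
(7,4): no bracket -> illegal
(7,5): no bracket -> illegal
(7,6): flips 2 -> legal
(7,7): flips 2 -> legal
W mobility = 11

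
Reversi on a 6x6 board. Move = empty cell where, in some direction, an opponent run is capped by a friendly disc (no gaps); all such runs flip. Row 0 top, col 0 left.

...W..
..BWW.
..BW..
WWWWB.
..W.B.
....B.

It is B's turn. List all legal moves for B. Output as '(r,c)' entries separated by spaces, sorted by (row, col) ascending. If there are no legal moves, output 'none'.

Answer: (0,4) (1,5) (2,4) (4,0) (5,2)

Derivation:
(0,2): no bracket -> illegal
(0,4): flips 1 -> legal
(0,5): no bracket -> illegal
(1,5): flips 2 -> legal
(2,0): no bracket -> illegal
(2,1): no bracket -> illegal
(2,4): flips 1 -> legal
(2,5): no bracket -> illegal
(4,0): flips 1 -> legal
(4,1): no bracket -> illegal
(4,3): no bracket -> illegal
(5,1): no bracket -> illegal
(5,2): flips 2 -> legal
(5,3): no bracket -> illegal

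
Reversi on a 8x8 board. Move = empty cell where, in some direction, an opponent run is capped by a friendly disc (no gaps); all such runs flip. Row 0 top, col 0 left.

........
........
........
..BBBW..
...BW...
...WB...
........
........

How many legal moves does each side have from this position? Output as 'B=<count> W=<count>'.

-- B to move --
(2,4): no bracket -> illegal
(2,5): no bracket -> illegal
(2,6): no bracket -> illegal
(3,6): flips 1 -> legal
(4,2): no bracket -> illegal
(4,5): flips 1 -> legal
(4,6): no bracket -> illegal
(5,2): flips 1 -> legal
(5,5): flips 1 -> legal
(6,2): no bracket -> illegal
(6,3): flips 1 -> legal
(6,4): no bracket -> illegal
B mobility = 5
-- W to move --
(2,1): no bracket -> illegal
(2,2): flips 1 -> legal
(2,3): flips 2 -> legal
(2,4): flips 1 -> legal
(2,5): no bracket -> illegal
(3,1): flips 3 -> legal
(4,1): no bracket -> illegal
(4,2): flips 1 -> legal
(4,5): no bracket -> illegal
(5,2): no bracket -> illegal
(5,5): flips 1 -> legal
(6,3): no bracket -> illegal
(6,4): flips 1 -> legal
(6,5): no bracket -> illegal
W mobility = 7

Answer: B=5 W=7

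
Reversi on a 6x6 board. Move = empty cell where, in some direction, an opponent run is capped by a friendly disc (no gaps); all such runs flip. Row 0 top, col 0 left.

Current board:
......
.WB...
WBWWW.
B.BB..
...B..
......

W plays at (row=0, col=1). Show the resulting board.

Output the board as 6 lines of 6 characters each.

Answer: .W....
.WW...
WBWWW.
B.BB..
...B..
......

Derivation:
Place W at (0,1); scan 8 dirs for brackets.
Dir NW: edge -> no flip
Dir N: edge -> no flip
Dir NE: edge -> no flip
Dir W: first cell '.' (not opp) -> no flip
Dir E: first cell '.' (not opp) -> no flip
Dir SW: first cell '.' (not opp) -> no flip
Dir S: first cell 'W' (not opp) -> no flip
Dir SE: opp run (1,2) capped by W -> flip
All flips: (1,2)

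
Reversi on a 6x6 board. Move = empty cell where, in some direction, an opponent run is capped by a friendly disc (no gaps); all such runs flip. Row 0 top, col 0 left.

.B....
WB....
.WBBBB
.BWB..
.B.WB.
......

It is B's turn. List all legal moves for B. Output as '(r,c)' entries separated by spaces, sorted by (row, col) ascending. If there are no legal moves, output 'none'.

(0,0): no bracket -> illegal
(1,2): no bracket -> illegal
(2,0): flips 1 -> legal
(3,0): no bracket -> illegal
(3,4): no bracket -> illegal
(4,2): flips 2 -> legal
(5,2): no bracket -> illegal
(5,3): flips 1 -> legal
(5,4): no bracket -> illegal

Answer: (2,0) (4,2) (5,3)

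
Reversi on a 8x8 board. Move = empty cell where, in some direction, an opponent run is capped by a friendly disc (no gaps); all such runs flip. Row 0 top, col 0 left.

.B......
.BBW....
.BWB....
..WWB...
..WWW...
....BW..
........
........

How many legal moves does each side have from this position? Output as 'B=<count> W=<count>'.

Answer: B=8 W=11

Derivation:
-- B to move --
(0,2): no bracket -> illegal
(0,3): flips 1 -> legal
(0,4): no bracket -> illegal
(1,4): flips 1 -> legal
(2,4): no bracket -> illegal
(3,1): flips 2 -> legal
(3,5): no bracket -> illegal
(4,1): flips 1 -> legal
(4,5): no bracket -> illegal
(4,6): no bracket -> illegal
(5,1): no bracket -> illegal
(5,2): flips 4 -> legal
(5,3): flips 2 -> legal
(5,6): flips 1 -> legal
(6,4): no bracket -> illegal
(6,5): no bracket -> illegal
(6,6): flips 4 -> legal
B mobility = 8
-- W to move --
(0,0): flips 1 -> legal
(0,2): flips 1 -> legal
(0,3): no bracket -> illegal
(1,0): flips 3 -> legal
(1,4): flips 1 -> legal
(2,0): flips 1 -> legal
(2,4): flips 2 -> legal
(2,5): flips 1 -> legal
(3,0): no bracket -> illegal
(3,1): no bracket -> illegal
(3,5): flips 1 -> legal
(4,5): no bracket -> illegal
(5,3): flips 1 -> legal
(6,3): no bracket -> illegal
(6,4): flips 1 -> legal
(6,5): flips 1 -> legal
W mobility = 11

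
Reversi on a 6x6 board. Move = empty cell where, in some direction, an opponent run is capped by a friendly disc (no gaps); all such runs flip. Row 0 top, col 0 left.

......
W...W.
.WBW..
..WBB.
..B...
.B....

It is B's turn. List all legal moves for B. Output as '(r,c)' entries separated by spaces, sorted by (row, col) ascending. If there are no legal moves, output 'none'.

Answer: (1,2) (1,3) (2,0) (2,4) (3,1)

Derivation:
(0,0): no bracket -> illegal
(0,1): no bracket -> illegal
(0,3): no bracket -> illegal
(0,4): no bracket -> illegal
(0,5): no bracket -> illegal
(1,1): no bracket -> illegal
(1,2): flips 1 -> legal
(1,3): flips 1 -> legal
(1,5): no bracket -> illegal
(2,0): flips 1 -> legal
(2,4): flips 1 -> legal
(2,5): no bracket -> illegal
(3,0): no bracket -> illegal
(3,1): flips 1 -> legal
(4,1): no bracket -> illegal
(4,3): no bracket -> illegal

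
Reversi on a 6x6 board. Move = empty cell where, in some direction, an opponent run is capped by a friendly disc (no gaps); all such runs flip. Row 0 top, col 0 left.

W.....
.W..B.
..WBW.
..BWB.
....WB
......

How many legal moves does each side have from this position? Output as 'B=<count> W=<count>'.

Answer: B=5 W=5

Derivation:
-- B to move --
(0,1): no bracket -> illegal
(0,2): no bracket -> illegal
(1,0): no bracket -> illegal
(1,2): flips 1 -> legal
(1,3): no bracket -> illegal
(1,5): no bracket -> illegal
(2,0): no bracket -> illegal
(2,1): flips 1 -> legal
(2,5): flips 1 -> legal
(3,1): no bracket -> illegal
(3,5): no bracket -> illegal
(4,2): no bracket -> illegal
(4,3): flips 2 -> legal
(5,3): no bracket -> illegal
(5,4): flips 1 -> legal
(5,5): no bracket -> illegal
B mobility = 5
-- W to move --
(0,3): no bracket -> illegal
(0,4): flips 1 -> legal
(0,5): no bracket -> illegal
(1,2): no bracket -> illegal
(1,3): flips 1 -> legal
(1,5): no bracket -> illegal
(2,1): no bracket -> illegal
(2,5): no bracket -> illegal
(3,1): flips 1 -> legal
(3,5): flips 1 -> legal
(4,1): no bracket -> illegal
(4,2): flips 1 -> legal
(4,3): no bracket -> illegal
(5,4): no bracket -> illegal
(5,5): no bracket -> illegal
W mobility = 5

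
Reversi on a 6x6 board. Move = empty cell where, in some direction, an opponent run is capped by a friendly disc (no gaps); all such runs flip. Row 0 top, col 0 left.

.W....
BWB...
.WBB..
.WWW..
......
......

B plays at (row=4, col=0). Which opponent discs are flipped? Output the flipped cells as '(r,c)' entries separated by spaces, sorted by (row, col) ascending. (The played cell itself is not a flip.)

Dir NW: edge -> no flip
Dir N: first cell '.' (not opp) -> no flip
Dir NE: opp run (3,1) capped by B -> flip
Dir W: edge -> no flip
Dir E: first cell '.' (not opp) -> no flip
Dir SW: edge -> no flip
Dir S: first cell '.' (not opp) -> no flip
Dir SE: first cell '.' (not opp) -> no flip

Answer: (3,1)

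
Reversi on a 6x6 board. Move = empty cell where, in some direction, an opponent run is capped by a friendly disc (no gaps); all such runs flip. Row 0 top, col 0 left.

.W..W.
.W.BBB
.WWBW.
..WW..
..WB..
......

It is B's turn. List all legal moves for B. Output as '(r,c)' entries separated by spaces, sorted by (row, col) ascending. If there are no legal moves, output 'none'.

Answer: (1,0) (2,0) (2,5) (3,1) (3,4) (3,5) (4,1) (5,1)

Derivation:
(0,0): no bracket -> illegal
(0,2): no bracket -> illegal
(0,3): no bracket -> illegal
(0,5): no bracket -> illegal
(1,0): flips 2 -> legal
(1,2): no bracket -> illegal
(2,0): flips 2 -> legal
(2,5): flips 1 -> legal
(3,0): no bracket -> illegal
(3,1): flips 1 -> legal
(3,4): flips 1 -> legal
(3,5): flips 1 -> legal
(4,1): flips 2 -> legal
(4,4): no bracket -> illegal
(5,1): flips 3 -> legal
(5,2): no bracket -> illegal
(5,3): no bracket -> illegal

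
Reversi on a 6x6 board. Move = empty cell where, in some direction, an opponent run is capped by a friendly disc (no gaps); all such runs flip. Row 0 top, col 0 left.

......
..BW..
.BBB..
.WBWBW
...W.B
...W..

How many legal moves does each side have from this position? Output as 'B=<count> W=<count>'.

-- B to move --
(0,2): no bracket -> illegal
(0,3): flips 1 -> legal
(0,4): flips 1 -> legal
(1,4): flips 1 -> legal
(2,0): no bracket -> illegal
(2,4): no bracket -> illegal
(2,5): flips 1 -> legal
(3,0): flips 1 -> legal
(4,0): flips 1 -> legal
(4,1): flips 1 -> legal
(4,2): no bracket -> illegal
(4,4): flips 1 -> legal
(5,2): flips 1 -> legal
(5,4): flips 1 -> legal
B mobility = 10
-- W to move --
(0,1): no bracket -> illegal
(0,2): no bracket -> illegal
(0,3): no bracket -> illegal
(1,0): flips 2 -> legal
(1,1): flips 3 -> legal
(1,4): no bracket -> illegal
(2,0): no bracket -> illegal
(2,4): no bracket -> illegal
(2,5): flips 1 -> legal
(3,0): no bracket -> illegal
(4,1): no bracket -> illegal
(4,2): no bracket -> illegal
(4,4): no bracket -> illegal
(5,4): no bracket -> illegal
(5,5): flips 1 -> legal
W mobility = 4

Answer: B=10 W=4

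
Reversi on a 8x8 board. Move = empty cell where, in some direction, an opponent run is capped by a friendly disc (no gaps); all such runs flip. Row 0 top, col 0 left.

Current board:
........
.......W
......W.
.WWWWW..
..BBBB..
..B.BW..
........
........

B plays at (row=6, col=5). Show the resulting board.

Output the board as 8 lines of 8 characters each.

Answer: ........
.......W
......W.
.WWWWW..
..BBBB..
..B.BB..
.....B..
........

Derivation:
Place B at (6,5); scan 8 dirs for brackets.
Dir NW: first cell 'B' (not opp) -> no flip
Dir N: opp run (5,5) capped by B -> flip
Dir NE: first cell '.' (not opp) -> no flip
Dir W: first cell '.' (not opp) -> no flip
Dir E: first cell '.' (not opp) -> no flip
Dir SW: first cell '.' (not opp) -> no flip
Dir S: first cell '.' (not opp) -> no flip
Dir SE: first cell '.' (not opp) -> no flip
All flips: (5,5)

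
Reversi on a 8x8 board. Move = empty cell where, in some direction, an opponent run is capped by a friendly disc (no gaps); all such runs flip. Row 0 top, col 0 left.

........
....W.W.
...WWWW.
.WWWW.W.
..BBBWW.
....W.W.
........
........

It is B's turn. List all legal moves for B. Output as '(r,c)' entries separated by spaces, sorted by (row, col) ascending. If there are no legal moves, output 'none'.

(0,3): no bracket -> illegal
(0,4): flips 3 -> legal
(0,5): no bracket -> illegal
(0,6): no bracket -> illegal
(0,7): flips 3 -> legal
(1,2): no bracket -> illegal
(1,3): flips 2 -> legal
(1,5): flips 2 -> legal
(1,7): no bracket -> illegal
(2,0): flips 1 -> legal
(2,1): flips 1 -> legal
(2,2): flips 2 -> legal
(2,7): no bracket -> illegal
(3,0): no bracket -> illegal
(3,5): no bracket -> illegal
(3,7): no bracket -> illegal
(4,0): no bracket -> illegal
(4,1): no bracket -> illegal
(4,7): flips 2 -> legal
(5,3): no bracket -> illegal
(5,5): no bracket -> illegal
(5,7): no bracket -> illegal
(6,3): no bracket -> illegal
(6,4): flips 1 -> legal
(6,5): flips 1 -> legal
(6,6): no bracket -> illegal
(6,7): no bracket -> illegal

Answer: (0,4) (0,7) (1,3) (1,5) (2,0) (2,1) (2,2) (4,7) (6,4) (6,5)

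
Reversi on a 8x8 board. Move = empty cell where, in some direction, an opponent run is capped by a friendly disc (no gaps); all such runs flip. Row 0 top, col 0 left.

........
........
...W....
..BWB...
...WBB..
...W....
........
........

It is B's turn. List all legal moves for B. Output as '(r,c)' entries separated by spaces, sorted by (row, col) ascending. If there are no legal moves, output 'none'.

Answer: (1,2) (1,4) (2,2) (4,2) (5,2) (5,4) (6,2)

Derivation:
(1,2): flips 1 -> legal
(1,3): no bracket -> illegal
(1,4): flips 1 -> legal
(2,2): flips 1 -> legal
(2,4): no bracket -> illegal
(4,2): flips 1 -> legal
(5,2): flips 1 -> legal
(5,4): flips 1 -> legal
(6,2): flips 1 -> legal
(6,3): no bracket -> illegal
(6,4): no bracket -> illegal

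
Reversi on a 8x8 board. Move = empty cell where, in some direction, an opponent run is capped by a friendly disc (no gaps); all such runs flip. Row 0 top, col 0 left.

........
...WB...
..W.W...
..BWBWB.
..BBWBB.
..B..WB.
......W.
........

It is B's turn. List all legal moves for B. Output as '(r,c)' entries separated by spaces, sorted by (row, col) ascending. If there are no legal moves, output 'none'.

(0,2): flips 3 -> legal
(0,3): no bracket -> illegal
(0,4): no bracket -> illegal
(1,1): no bracket -> illegal
(1,2): flips 2 -> legal
(1,5): flips 2 -> legal
(2,1): no bracket -> illegal
(2,3): flips 1 -> legal
(2,5): flips 1 -> legal
(2,6): no bracket -> illegal
(3,1): no bracket -> illegal
(5,3): no bracket -> illegal
(5,4): flips 2 -> legal
(5,7): no bracket -> illegal
(6,4): flips 1 -> legal
(6,5): flips 1 -> legal
(6,7): no bracket -> illegal
(7,5): no bracket -> illegal
(7,6): flips 1 -> legal
(7,7): no bracket -> illegal

Answer: (0,2) (1,2) (1,5) (2,3) (2,5) (5,4) (6,4) (6,5) (7,6)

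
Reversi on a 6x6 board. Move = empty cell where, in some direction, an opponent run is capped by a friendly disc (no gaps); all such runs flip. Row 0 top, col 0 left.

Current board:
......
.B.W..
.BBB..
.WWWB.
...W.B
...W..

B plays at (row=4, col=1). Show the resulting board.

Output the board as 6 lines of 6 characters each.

Place B at (4,1); scan 8 dirs for brackets.
Dir NW: first cell '.' (not opp) -> no flip
Dir N: opp run (3,1) capped by B -> flip
Dir NE: opp run (3,2) capped by B -> flip
Dir W: first cell '.' (not opp) -> no flip
Dir E: first cell '.' (not opp) -> no flip
Dir SW: first cell '.' (not opp) -> no flip
Dir S: first cell '.' (not opp) -> no flip
Dir SE: first cell '.' (not opp) -> no flip
All flips: (3,1) (3,2)

Answer: ......
.B.W..
.BBB..
.BBWB.
.B.W.B
...W..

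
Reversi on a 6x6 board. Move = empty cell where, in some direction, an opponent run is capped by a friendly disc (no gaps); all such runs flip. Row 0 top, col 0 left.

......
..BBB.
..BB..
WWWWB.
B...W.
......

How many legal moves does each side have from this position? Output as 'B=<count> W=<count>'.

-- B to move --
(2,0): flips 1 -> legal
(2,1): no bracket -> illegal
(2,4): no bracket -> illegal
(3,5): no bracket -> illegal
(4,1): flips 1 -> legal
(4,2): flips 1 -> legal
(4,3): flips 1 -> legal
(4,5): no bracket -> illegal
(5,3): no bracket -> illegal
(5,4): flips 1 -> legal
(5,5): flips 2 -> legal
B mobility = 6
-- W to move --
(0,1): no bracket -> illegal
(0,2): flips 2 -> legal
(0,3): flips 2 -> legal
(0,4): flips 2 -> legal
(0,5): flips 2 -> legal
(1,1): flips 1 -> legal
(1,5): no bracket -> illegal
(2,1): no bracket -> illegal
(2,4): flips 1 -> legal
(2,5): no bracket -> illegal
(3,5): flips 1 -> legal
(4,1): no bracket -> illegal
(4,3): no bracket -> illegal
(4,5): no bracket -> illegal
(5,0): flips 1 -> legal
(5,1): no bracket -> illegal
W mobility = 8

Answer: B=6 W=8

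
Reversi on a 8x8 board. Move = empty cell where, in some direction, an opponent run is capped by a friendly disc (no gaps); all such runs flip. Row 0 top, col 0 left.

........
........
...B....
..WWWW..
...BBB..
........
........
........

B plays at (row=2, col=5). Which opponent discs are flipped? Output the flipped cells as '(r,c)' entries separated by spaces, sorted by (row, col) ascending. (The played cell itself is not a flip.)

Dir NW: first cell '.' (not opp) -> no flip
Dir N: first cell '.' (not opp) -> no flip
Dir NE: first cell '.' (not opp) -> no flip
Dir W: first cell '.' (not opp) -> no flip
Dir E: first cell '.' (not opp) -> no flip
Dir SW: opp run (3,4) capped by B -> flip
Dir S: opp run (3,5) capped by B -> flip
Dir SE: first cell '.' (not opp) -> no flip

Answer: (3,4) (3,5)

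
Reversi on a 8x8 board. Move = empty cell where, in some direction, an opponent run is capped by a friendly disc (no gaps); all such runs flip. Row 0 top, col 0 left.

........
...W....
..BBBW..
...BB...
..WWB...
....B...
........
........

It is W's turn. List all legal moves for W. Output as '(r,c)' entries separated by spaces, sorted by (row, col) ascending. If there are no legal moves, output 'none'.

(1,1): no bracket -> illegal
(1,2): no bracket -> illegal
(1,4): no bracket -> illegal
(1,5): flips 2 -> legal
(2,1): flips 3 -> legal
(3,1): flips 1 -> legal
(3,2): no bracket -> illegal
(3,5): flips 1 -> legal
(4,5): flips 1 -> legal
(5,3): no bracket -> illegal
(5,5): no bracket -> illegal
(6,3): no bracket -> illegal
(6,4): no bracket -> illegal
(6,5): flips 1 -> legal

Answer: (1,5) (2,1) (3,1) (3,5) (4,5) (6,5)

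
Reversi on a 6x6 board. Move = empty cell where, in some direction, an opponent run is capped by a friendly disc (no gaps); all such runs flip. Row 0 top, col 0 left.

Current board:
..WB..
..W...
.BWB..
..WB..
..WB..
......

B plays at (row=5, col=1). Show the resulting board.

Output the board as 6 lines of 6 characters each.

Place B at (5,1); scan 8 dirs for brackets.
Dir NW: first cell '.' (not opp) -> no flip
Dir N: first cell '.' (not opp) -> no flip
Dir NE: opp run (4,2) capped by B -> flip
Dir W: first cell '.' (not opp) -> no flip
Dir E: first cell '.' (not opp) -> no flip
Dir SW: edge -> no flip
Dir S: edge -> no flip
Dir SE: edge -> no flip
All flips: (4,2)

Answer: ..WB..
..W...
.BWB..
..WB..
..BB..
.B....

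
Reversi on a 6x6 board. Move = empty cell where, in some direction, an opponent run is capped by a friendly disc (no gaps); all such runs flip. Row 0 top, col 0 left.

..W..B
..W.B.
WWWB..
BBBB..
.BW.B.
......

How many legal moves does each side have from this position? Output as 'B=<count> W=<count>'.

-- B to move --
(0,1): flips 1 -> legal
(0,3): flips 2 -> legal
(1,0): flips 2 -> legal
(1,1): flips 2 -> legal
(1,3): flips 1 -> legal
(4,3): flips 1 -> legal
(5,1): flips 1 -> legal
(5,2): flips 1 -> legal
(5,3): flips 1 -> legal
B mobility = 9
-- W to move --
(0,3): no bracket -> illegal
(0,4): no bracket -> illegal
(1,3): no bracket -> illegal
(1,5): no bracket -> illegal
(2,4): flips 2 -> legal
(2,5): no bracket -> illegal
(3,4): flips 1 -> legal
(3,5): no bracket -> illegal
(4,0): flips 3 -> legal
(4,3): flips 1 -> legal
(4,5): no bracket -> illegal
(5,0): no bracket -> illegal
(5,1): flips 2 -> legal
(5,2): no bracket -> illegal
(5,3): no bracket -> illegal
(5,4): no bracket -> illegal
(5,5): flips 2 -> legal
W mobility = 6

Answer: B=9 W=6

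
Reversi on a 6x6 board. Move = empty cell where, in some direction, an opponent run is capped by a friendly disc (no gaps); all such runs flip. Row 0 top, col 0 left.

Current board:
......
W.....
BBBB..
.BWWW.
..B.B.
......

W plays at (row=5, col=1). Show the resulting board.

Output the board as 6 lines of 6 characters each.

Answer: ......
W.....
BBBB..
.BWWW.
..W.B.
.W....

Derivation:
Place W at (5,1); scan 8 dirs for brackets.
Dir NW: first cell '.' (not opp) -> no flip
Dir N: first cell '.' (not opp) -> no flip
Dir NE: opp run (4,2) capped by W -> flip
Dir W: first cell '.' (not opp) -> no flip
Dir E: first cell '.' (not opp) -> no flip
Dir SW: edge -> no flip
Dir S: edge -> no flip
Dir SE: edge -> no flip
All flips: (4,2)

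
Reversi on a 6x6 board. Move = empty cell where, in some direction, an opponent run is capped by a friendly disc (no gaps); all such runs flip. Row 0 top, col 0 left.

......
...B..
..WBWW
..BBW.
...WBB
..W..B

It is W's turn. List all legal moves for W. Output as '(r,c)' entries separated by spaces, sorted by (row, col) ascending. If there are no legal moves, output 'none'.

(0,2): flips 1 -> legal
(0,3): flips 3 -> legal
(0,4): flips 1 -> legal
(1,2): flips 1 -> legal
(1,4): no bracket -> illegal
(2,1): flips 1 -> legal
(3,1): flips 2 -> legal
(3,5): no bracket -> illegal
(4,1): no bracket -> illegal
(4,2): flips 2 -> legal
(5,3): no bracket -> illegal
(5,4): flips 1 -> legal

Answer: (0,2) (0,3) (0,4) (1,2) (2,1) (3,1) (4,2) (5,4)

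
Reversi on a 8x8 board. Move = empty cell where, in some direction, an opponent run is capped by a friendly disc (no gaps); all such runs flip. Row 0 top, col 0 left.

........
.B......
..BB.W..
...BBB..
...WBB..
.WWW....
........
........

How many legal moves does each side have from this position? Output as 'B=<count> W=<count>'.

-- B to move --
(1,4): no bracket -> illegal
(1,5): flips 1 -> legal
(1,6): flips 1 -> legal
(2,4): no bracket -> illegal
(2,6): no bracket -> illegal
(3,2): no bracket -> illegal
(3,6): no bracket -> illegal
(4,0): no bracket -> illegal
(4,1): no bracket -> illegal
(4,2): flips 1 -> legal
(5,0): no bracket -> illegal
(5,4): no bracket -> illegal
(6,0): no bracket -> illegal
(6,1): flips 2 -> legal
(6,2): flips 1 -> legal
(6,3): flips 2 -> legal
(6,4): no bracket -> illegal
B mobility = 6
-- W to move --
(0,0): no bracket -> illegal
(0,1): no bracket -> illegal
(0,2): no bracket -> illegal
(1,0): no bracket -> illegal
(1,2): no bracket -> illegal
(1,3): flips 2 -> legal
(1,4): no bracket -> illegal
(2,0): no bracket -> illegal
(2,1): no bracket -> illegal
(2,4): no bracket -> illegal
(2,6): flips 2 -> legal
(3,1): no bracket -> illegal
(3,2): no bracket -> illegal
(3,6): no bracket -> illegal
(4,2): no bracket -> illegal
(4,6): flips 2 -> legal
(5,4): no bracket -> illegal
(5,5): flips 2 -> legal
(5,6): no bracket -> illegal
W mobility = 4

Answer: B=6 W=4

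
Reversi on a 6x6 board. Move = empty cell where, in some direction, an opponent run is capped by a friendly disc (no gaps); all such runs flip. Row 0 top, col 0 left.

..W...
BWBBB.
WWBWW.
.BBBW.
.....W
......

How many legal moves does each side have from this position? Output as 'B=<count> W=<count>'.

-- B to move --
(0,0): flips 1 -> legal
(0,1): flips 2 -> legal
(0,3): no bracket -> illegal
(1,5): flips 1 -> legal
(2,5): flips 2 -> legal
(3,0): flips 2 -> legal
(3,5): flips 2 -> legal
(4,3): no bracket -> illegal
(4,4): flips 2 -> legal
(5,4): no bracket -> illegal
(5,5): no bracket -> illegal
B mobility = 7
-- W to move --
(0,0): flips 1 -> legal
(0,1): flips 1 -> legal
(0,3): flips 2 -> legal
(0,4): flips 1 -> legal
(0,5): flips 1 -> legal
(1,5): flips 3 -> legal
(2,5): no bracket -> illegal
(3,0): flips 3 -> legal
(4,0): no bracket -> illegal
(4,1): flips 2 -> legal
(4,2): flips 5 -> legal
(4,3): flips 2 -> legal
(4,4): flips 2 -> legal
W mobility = 11

Answer: B=7 W=11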